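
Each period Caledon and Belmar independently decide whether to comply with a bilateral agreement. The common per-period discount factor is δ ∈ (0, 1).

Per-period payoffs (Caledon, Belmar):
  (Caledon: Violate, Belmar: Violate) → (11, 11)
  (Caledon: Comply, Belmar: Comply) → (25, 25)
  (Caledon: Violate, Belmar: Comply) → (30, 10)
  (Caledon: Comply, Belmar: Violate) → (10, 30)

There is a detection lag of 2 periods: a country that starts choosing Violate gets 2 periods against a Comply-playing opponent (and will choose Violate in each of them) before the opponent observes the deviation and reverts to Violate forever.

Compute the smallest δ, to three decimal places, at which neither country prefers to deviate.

0.513

The best deviation is to choose Violate for all 2 undetected periods, earning 30 each, then 11 forever once detected.
Deviation value: 30(1−δ^2)/(1−δ) + 11δ^2/(1−δ); cooperation value: 25/(1−δ).
IC: 25 ≥ 30(1−δ^2) + 11δ^2 = 30 − 19δ^2.
So δ^2 ≥ 5/19, giving δ ≥ (5/19)^(1/2) ≈ 0.513.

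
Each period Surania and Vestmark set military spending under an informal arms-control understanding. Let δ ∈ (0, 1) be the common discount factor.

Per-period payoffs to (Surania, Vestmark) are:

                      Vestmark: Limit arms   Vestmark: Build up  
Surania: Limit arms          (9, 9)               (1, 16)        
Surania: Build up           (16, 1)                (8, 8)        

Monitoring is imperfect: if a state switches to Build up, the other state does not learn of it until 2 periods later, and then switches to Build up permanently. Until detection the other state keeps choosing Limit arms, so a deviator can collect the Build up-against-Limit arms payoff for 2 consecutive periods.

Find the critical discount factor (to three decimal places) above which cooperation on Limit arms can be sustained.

Deviating for the 2 undetected periods gains 16−9 = 7 per period over cooperation, then loses 9−8 = 1 per period forever once punishment starts.
Gain: 7(1 + δ + … + δ^1); loss: 1·δ^2/(1−δ).
No profitable deviation ⇔ 7(1−δ^2) ≤ 1·δ^2, i.e. δ^2 ≥ 7/(7+1) = 7/8.
Hence δ ≥ (7/8)^(1/2) ≈ 0.935.

0.935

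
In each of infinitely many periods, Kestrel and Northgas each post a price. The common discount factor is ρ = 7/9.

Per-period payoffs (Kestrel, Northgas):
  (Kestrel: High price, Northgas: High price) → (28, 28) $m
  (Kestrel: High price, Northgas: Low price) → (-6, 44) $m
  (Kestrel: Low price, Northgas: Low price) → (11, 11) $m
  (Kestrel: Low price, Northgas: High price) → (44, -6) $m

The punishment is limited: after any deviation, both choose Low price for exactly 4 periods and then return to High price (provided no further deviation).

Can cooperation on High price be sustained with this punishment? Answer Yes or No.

A one-shot deviation gives 44 now, then 11 for 4 periods, then back to 28.
Gain from deviating: (44−28) today; loss: (28−11) in each of the next 4 periods.
No-deviation condition: (28−11)(ρ+…+ρ^4) ≥ 44−28, i.e. ρ+…+ρ^4 ≥ 16/17.
At ρ = 7/9: ρ+…+ρ^4 = 2.2192 ≥ 0.9412.
So cooperation is sustainable.

Yes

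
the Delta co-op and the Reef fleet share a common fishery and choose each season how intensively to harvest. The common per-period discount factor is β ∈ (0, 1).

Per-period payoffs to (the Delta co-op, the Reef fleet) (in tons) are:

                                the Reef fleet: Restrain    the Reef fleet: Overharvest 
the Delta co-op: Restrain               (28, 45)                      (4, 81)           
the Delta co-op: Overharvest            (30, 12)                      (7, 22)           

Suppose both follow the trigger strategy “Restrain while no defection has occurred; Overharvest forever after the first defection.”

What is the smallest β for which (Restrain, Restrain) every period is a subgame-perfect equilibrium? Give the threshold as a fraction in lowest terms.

36/59

the Delta co-op: cooperation gives 28 each period; deviation gives 30 once then 7 forever.
  28/(1−β) ≥ 30 + 7β/(1−β) ⇒ β ≥ 2/23.
the Reef fleet: cooperation gives 45 each period; deviation gives 81 once then 22 forever.
  β ≥ 36/59.
Both must hold, so the binding constraint is the Reef fleet's: β ≥ 36/59.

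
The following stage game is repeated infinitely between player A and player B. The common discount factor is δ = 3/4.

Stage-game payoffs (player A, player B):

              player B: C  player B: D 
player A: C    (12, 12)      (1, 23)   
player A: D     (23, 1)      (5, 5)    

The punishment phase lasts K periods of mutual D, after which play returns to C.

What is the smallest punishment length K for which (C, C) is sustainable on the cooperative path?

3

No profitable deviation requires (12−5)(δ+…+δ^K) ≥ 23−12, i.e. δ+…+δ^K ≥ 11/7 ≈ 1.5714.
With δ = 3/4, the partial sums are K=1: 0.7500, K=2: 1.3125, K=3: 1.7344.
K = 3 is the first length at which the sum reaches 1.5714.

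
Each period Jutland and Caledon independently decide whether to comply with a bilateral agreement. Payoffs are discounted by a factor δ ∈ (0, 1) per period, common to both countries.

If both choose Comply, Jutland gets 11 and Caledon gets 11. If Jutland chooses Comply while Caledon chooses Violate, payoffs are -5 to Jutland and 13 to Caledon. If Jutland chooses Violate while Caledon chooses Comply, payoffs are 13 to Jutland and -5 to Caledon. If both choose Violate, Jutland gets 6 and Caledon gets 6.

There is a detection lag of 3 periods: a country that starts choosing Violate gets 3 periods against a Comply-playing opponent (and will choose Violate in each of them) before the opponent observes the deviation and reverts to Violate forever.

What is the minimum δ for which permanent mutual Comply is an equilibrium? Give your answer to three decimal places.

0.659

A deviator earns 13 for 3 periods, then 6 forever; cooperating earns 11 forever. Multiplying the IC by (1−δ):
11 ≥ 13(1−δ^3) + 6δ^3, so 7·δ^3 ≥ 2 and δ^3 ≥ 2/7.
δ ≥ (2/7)^(1/3) ≈ 0.659.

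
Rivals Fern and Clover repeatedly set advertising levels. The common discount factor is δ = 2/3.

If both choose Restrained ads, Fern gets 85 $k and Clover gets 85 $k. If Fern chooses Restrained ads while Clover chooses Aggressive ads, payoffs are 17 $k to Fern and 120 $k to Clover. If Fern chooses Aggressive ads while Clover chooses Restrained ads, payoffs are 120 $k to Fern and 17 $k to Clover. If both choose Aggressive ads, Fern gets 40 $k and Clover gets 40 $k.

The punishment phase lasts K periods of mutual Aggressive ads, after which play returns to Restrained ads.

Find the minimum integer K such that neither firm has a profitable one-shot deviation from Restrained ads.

Need Σ_{k=1}^{K} δ^k ≥ (120−85)/(85−40) = 0.7778 at δ = 2/3.
At K = 1 the sum is 0.6667 < 0.7778; at K = 2 it is 1.1111 ≥ 0.7778.
So the minimum punishment length is K = 2.

2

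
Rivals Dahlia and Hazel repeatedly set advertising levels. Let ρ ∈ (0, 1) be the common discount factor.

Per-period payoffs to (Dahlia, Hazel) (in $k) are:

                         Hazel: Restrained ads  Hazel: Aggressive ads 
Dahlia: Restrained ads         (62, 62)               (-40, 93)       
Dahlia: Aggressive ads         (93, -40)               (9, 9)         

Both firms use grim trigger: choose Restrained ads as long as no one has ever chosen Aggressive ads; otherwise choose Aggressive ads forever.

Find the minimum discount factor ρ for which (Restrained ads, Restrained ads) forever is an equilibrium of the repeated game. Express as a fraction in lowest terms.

Under grim trigger the critical discount factor is (T−C)/(T−P) with T = 93, C = 62, P = 9.
ρ* = (93−62)/(93−9) = 31/84.

31/84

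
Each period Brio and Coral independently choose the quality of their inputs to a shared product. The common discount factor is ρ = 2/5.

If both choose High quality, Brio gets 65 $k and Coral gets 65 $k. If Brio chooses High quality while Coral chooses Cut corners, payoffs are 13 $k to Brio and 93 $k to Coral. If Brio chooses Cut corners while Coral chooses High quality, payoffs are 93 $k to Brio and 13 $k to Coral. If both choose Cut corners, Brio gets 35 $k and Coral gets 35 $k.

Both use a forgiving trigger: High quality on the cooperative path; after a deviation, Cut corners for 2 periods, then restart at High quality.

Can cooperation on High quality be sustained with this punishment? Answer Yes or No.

IC: ρ+…+ρ^2 ≥ (93−65)/(65−35) = 14/15.
At ρ = 2/5: partial sum = 0.5600 < 0.9333. Cooperation not sustainable.

No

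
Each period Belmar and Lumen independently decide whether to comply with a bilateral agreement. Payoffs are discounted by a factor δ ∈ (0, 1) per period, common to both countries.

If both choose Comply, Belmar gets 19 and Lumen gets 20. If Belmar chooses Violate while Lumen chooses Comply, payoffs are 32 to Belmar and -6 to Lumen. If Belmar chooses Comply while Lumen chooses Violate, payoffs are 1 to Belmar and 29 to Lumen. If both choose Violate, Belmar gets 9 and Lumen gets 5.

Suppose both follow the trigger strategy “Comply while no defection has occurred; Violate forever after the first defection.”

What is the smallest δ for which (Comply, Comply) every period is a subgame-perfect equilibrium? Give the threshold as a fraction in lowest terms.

13/23

Belmar: cooperation gives 19 each period; deviation gives 32 once then 9 forever.
  19/(1−δ) ≥ 32 + 9δ/(1−δ) ⇒ δ ≥ 13/23.
Lumen: cooperation gives 20 each period; deviation gives 29 once then 5 forever.
  δ ≥ 9/24 = 3/8.
Both must hold, so the binding constraint is Belmar's: δ ≥ 13/23.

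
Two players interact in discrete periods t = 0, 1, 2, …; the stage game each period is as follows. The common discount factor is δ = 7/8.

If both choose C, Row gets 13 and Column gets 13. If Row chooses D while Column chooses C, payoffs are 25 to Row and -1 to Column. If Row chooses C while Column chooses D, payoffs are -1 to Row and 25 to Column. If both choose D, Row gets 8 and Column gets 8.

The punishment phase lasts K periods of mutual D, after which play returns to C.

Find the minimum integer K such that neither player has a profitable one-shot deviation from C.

IC: δ(1−δ^K)/(1−δ) ≥ (25−13)/(13−8) = 12/5.
With δ = 7/8: need 1 − δ^K ≥ 12/5·(1−7/8)/(7/8), i.e. δ^K ≤ 0.6571.
Since (7/8)^3 = 0.6699 and (7/8)^4 = 0.5862, the smallest such K is 4.

4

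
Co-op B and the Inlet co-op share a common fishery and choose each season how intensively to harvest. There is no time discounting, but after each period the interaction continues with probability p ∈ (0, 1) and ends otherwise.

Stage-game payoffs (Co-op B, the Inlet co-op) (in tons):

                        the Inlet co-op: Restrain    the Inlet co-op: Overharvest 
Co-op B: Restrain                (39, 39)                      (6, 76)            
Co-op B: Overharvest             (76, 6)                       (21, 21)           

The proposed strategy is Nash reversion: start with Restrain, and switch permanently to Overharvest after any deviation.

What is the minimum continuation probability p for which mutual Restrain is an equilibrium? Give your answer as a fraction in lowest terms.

With no time discounting, the continuation probability p plays the role of the discount factor.
Grim-trigger IC: 39/(1−p) ≥ 76 + 21p/(1−p) ⇒ p ≥ (76−39)/(76−21) = 37/55.

37/55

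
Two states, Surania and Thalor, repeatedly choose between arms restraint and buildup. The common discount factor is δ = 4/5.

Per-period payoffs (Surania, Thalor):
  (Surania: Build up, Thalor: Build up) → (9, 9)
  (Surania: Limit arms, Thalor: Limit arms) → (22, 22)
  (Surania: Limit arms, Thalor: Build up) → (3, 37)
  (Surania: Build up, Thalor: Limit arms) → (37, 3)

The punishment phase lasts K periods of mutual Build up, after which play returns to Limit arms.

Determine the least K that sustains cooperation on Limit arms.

2

Need Σ_{k=1}^{K} δ^k ≥ (37−22)/(22−9) = 1.1538 at δ = 4/5.
At K = 1 the sum is 0.8000 < 1.1538; at K = 2 it is 1.4400 ≥ 1.1538.
So the minimum punishment length is K = 2.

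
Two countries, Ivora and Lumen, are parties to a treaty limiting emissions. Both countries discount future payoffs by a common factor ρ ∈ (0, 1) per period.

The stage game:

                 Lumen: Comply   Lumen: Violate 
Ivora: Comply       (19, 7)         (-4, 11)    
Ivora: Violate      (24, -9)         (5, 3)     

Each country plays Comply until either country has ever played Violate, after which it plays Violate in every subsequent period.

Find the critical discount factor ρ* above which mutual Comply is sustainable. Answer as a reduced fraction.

Ivora: cooperation gives 19 each period; deviation gives 24 once then 5 forever.
  19/(1−ρ) ≥ 24 + 5ρ/(1−ρ) ⇒ ρ ≥ 5/19.
Lumen: cooperation gives 7 each period; deviation gives 11 once then 3 forever.
  ρ ≥ 4/8 = 1/2.
Both must hold, so the binding constraint is Lumen's: ρ ≥ 1/2.

1/2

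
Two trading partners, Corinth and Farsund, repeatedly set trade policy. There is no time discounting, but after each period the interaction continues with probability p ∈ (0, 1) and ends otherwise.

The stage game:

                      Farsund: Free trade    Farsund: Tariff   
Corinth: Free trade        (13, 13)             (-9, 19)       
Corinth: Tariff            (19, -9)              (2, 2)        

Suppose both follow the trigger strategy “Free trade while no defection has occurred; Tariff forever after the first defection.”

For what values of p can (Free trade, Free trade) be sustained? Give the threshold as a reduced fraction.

With no time discounting, the continuation probability p plays the role of the discount factor.
Grim-trigger IC: 13/(1−p) ≥ 19 + 2p/(1−p) ⇒ p ≥ (19−13)/(19−2) = 6/17.

6/17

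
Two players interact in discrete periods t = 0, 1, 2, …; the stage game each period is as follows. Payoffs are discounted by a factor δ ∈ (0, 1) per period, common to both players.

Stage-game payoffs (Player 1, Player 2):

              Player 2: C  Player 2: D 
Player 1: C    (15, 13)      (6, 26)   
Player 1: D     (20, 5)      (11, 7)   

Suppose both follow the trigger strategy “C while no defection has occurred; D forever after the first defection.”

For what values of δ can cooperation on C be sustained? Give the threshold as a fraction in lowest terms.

For Player 1: deviation gain 20−15 = 5, per-period punishment loss 15−11 = 4. IC gives δ ≥ 5/9.
For Player 2: gain 13, loss 6 per period, so δ ≥ 13/19.
The tighter constraint is Player 2's, so cooperation needs δ ≥ 13/19.

13/19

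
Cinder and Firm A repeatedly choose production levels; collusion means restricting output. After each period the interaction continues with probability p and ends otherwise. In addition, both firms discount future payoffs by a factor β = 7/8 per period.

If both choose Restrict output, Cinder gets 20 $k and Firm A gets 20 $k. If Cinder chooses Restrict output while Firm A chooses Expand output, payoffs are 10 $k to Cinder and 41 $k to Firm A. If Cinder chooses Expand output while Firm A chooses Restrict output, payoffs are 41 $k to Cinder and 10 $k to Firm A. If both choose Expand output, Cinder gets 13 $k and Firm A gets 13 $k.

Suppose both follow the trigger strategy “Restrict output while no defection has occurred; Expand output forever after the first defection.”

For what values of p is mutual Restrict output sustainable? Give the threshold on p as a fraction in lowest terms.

6/7

Expected continuation weight on next period's payoff is β·p = 7/8·p, which plays the role of the discount factor.
Cooperation requires 7/8·p ≥ (41−20)/(41−13) = 3/4, hence p ≥ 6/7.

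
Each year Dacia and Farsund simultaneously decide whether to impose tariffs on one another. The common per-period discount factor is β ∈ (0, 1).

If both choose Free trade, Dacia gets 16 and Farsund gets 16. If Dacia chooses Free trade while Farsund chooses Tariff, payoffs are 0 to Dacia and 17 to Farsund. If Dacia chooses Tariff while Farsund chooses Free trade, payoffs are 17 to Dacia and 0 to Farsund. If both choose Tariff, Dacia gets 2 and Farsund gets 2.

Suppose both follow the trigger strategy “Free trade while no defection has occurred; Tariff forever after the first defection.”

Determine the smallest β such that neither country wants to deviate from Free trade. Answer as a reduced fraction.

One-period gain from deviating is 17 − 16 = 1. The loss is 16 − 2 = 14 in every subsequent period, with present value 14·β/(1−β).
Deviation is unprofitable when 14·β/(1−β) ≥ 1, i.e. β/(1−β) ≥ 1/14.
Equivalently β ≥ 1/(1+14) = 1/15.

1/15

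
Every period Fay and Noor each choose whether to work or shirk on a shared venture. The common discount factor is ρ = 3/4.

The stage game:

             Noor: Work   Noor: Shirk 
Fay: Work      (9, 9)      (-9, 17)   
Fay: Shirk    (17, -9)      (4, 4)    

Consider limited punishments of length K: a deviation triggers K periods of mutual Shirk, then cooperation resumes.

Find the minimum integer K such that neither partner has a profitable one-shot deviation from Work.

3

Need Σ_{k=1}^{K} ρ^k ≥ (17−9)/(9−4) = 1.6000 at ρ = 3/4.
At K = 2 the sum is 1.3125 < 1.6000; at K = 3 it is 1.7344 ≥ 1.6000.
So the minimum punishment length is K = 3.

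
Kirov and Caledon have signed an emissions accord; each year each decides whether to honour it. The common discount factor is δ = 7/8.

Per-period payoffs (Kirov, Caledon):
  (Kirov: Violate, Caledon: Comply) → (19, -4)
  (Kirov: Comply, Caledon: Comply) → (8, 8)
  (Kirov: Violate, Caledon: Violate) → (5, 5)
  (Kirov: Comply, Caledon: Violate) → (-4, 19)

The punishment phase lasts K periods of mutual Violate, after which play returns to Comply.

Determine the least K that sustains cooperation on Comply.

IC: δ(1−δ^K)/(1−δ) ≥ (19−8)/(8−5) = 11/3.
With δ = 7/8: need 1 − δ^K ≥ 11/3·(1−7/8)/(7/8), i.e. δ^K ≤ 0.4762.
Since (7/8)^5 = 0.5129 and (7/8)^6 = 0.4488, the smallest such K is 6.

6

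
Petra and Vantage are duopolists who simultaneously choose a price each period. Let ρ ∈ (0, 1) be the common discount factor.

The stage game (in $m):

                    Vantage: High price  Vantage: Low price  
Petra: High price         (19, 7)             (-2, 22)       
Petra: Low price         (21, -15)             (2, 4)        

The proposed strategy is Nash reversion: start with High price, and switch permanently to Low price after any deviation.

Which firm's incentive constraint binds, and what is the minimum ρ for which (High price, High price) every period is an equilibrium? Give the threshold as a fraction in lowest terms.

Vantage; ρ ≥ 5/6

Petra: cooperation gives 19 each period; deviation gives 21 once then 2 forever.
  19/(1−ρ) ≥ 21 + 2ρ/(1−ρ) ⇒ ρ ≥ 2/19.
Vantage: cooperation gives 7 each period; deviation gives 22 once then 4 forever.
  ρ ≥ 15/18 = 5/6.
Both must hold, so the binding constraint is Vantage's: ρ ≥ 5/6.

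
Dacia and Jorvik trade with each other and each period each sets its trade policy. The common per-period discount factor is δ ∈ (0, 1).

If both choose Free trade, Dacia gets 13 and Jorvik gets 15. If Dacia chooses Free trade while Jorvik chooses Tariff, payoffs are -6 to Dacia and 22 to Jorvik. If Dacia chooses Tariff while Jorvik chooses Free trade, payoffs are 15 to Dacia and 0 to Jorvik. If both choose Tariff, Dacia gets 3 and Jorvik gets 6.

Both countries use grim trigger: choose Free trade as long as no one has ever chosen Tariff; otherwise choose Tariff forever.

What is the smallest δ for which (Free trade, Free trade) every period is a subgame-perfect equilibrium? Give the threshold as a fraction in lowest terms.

For Dacia: deviation gain 15−13 = 2, per-period punishment loss 13−3 = 10. IC gives δ ≥ 2/12 = 1/6.
For Jorvik: gain 7, loss 9 per period, so δ ≥ 7/16.
The tighter constraint is Jorvik's, so cooperation needs δ ≥ 7/16.

7/16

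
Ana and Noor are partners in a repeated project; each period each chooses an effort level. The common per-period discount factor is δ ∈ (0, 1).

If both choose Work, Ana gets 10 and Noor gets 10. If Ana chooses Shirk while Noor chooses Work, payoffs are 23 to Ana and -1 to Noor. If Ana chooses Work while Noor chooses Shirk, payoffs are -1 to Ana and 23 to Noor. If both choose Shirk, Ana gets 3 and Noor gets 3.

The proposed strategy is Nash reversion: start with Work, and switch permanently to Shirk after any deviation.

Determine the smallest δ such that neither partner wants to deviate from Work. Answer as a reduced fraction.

One-period gain from deviating is 23 − 10 = 13. The loss is 10 − 3 = 7 in every subsequent period, with present value 7·δ/(1−δ).
Deviation is unprofitable when 7·δ/(1−δ) ≥ 13, i.e. δ/(1−δ) ≥ 13/7.
Equivalently δ ≥ 13/(13+7) = 13/20.

13/20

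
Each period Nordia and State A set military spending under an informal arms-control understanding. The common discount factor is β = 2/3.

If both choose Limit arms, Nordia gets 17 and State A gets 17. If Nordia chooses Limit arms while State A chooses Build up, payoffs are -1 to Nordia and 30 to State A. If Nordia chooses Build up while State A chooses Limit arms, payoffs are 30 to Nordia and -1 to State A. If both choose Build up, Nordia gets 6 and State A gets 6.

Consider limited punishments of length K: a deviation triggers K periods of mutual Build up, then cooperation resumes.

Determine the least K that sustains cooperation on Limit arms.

3

Need Σ_{k=1}^{K} β^k ≥ (30−17)/(17−6) = 1.1818 at β = 2/3.
At K = 2 the sum is 1.1111 < 1.1818; at K = 3 it is 1.4074 ≥ 1.1818.
So the minimum punishment length is K = 3.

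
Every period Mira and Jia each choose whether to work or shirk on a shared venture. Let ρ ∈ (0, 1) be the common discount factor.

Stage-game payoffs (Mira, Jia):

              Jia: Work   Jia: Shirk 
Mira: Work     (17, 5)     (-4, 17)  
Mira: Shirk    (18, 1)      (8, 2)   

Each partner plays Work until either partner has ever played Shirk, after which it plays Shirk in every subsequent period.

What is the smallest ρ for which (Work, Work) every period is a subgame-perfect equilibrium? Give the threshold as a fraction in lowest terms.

Mira's threshold: (18−17)/(18−8) = 1/10.
Jia's threshold: (17−5)/(17−2) = 4/5.
1/10 < 4/5, so Jia binds and ρ* = 4/5.

4/5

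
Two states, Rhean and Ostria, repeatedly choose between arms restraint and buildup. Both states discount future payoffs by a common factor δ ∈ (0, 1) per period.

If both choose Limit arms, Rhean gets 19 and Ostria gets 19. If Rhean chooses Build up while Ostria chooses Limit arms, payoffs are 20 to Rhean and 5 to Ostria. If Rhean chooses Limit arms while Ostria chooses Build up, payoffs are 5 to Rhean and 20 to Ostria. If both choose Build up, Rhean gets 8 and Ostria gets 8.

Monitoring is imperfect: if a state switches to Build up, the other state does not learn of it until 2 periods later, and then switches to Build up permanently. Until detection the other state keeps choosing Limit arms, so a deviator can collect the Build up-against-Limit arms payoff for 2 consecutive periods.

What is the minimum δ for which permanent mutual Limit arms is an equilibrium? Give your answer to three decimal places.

0.289

The best deviation is to choose Build up for all 2 undetected periods, earning 20 each, then 8 forever once detected.
Deviation value: 20(1−δ^2)/(1−δ) + 8δ^2/(1−δ); cooperation value: 19/(1−δ).
IC: 19 ≥ 20(1−δ^2) + 8δ^2 = 20 − 12δ^2.
So δ^2 ≥ 1/12, giving δ ≥ (1/12)^(1/2) ≈ 0.289.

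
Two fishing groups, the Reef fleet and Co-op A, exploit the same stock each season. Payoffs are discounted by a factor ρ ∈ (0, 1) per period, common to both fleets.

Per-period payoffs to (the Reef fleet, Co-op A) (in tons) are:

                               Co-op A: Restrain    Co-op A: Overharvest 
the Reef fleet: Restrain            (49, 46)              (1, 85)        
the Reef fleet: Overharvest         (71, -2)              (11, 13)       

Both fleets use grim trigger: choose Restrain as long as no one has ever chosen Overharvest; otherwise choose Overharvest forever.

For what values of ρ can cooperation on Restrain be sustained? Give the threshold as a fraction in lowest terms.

13/24

the Reef fleet: cooperation gives 49 each period; deviation gives 71 once then 11 forever.
  49/(1−ρ) ≥ 71 + 11ρ/(1−ρ) ⇒ ρ ≥ 22/60 = 11/30.
Co-op A: cooperation gives 46 each period; deviation gives 85 once then 13 forever.
  ρ ≥ 39/72 = 13/24.
Both must hold, so the binding constraint is Co-op A's: ρ ≥ 13/24.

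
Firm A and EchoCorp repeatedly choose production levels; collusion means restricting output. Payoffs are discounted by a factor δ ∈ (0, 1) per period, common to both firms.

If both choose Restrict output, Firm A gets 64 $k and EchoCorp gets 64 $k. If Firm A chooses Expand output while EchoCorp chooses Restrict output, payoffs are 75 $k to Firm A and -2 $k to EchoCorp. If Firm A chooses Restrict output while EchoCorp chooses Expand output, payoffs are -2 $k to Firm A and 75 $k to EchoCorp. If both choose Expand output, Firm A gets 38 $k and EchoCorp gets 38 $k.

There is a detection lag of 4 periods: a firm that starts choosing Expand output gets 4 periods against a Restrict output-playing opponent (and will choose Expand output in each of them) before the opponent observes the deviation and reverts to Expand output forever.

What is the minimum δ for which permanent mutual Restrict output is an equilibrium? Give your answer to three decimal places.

0.738

Deviating for the 4 undetected periods gains 75−64 = 11 per period over cooperation, then loses 64−38 = 26 per period forever once punishment starts.
Gain: 11(1 + δ + … + δ^3); loss: 26·δ^4/(1−δ).
No profitable deviation ⇔ 11(1−δ^4) ≤ 26·δ^4, i.e. δ^4 ≥ 11/(11+26) = 11/37.
Hence δ ≥ (11/37)^(1/4) ≈ 0.738.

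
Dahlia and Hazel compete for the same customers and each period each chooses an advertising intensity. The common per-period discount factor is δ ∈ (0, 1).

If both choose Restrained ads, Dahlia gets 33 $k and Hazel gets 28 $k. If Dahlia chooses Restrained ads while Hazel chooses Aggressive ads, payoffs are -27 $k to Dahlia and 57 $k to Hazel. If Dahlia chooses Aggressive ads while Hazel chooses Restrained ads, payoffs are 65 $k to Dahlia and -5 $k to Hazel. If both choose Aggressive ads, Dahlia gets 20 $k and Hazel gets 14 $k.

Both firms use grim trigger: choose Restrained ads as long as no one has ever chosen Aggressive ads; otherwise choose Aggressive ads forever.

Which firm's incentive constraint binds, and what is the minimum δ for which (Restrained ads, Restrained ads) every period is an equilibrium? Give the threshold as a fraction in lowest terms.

Dahlia: cooperation gives 33 each period; deviation gives 65 once then 20 forever.
  33/(1−δ) ≥ 65 + 20δ/(1−δ) ⇒ δ ≥ 32/45.
Hazel: cooperation gives 28 each period; deviation gives 57 once then 14 forever.
  δ ≥ 29/43.
Both must hold, so the binding constraint is Dahlia's: δ ≥ 32/45.

Dahlia; δ ≥ 32/45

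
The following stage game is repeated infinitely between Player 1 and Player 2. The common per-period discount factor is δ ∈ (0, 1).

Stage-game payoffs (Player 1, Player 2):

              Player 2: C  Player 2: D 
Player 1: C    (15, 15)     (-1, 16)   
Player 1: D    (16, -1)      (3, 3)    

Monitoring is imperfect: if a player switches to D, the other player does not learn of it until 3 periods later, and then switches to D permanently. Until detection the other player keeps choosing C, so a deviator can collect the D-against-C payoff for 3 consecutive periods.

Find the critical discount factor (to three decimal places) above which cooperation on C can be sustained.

The best deviation is to choose D for all 3 undetected periods, earning 16 each, then 3 forever once detected.
Deviation value: 16(1−δ^3)/(1−δ) + 3δ^3/(1−δ); cooperation value: 15/(1−δ).
IC: 15 ≥ 16(1−δ^3) + 3δ^3 = 16 − 13δ^3.
So δ^3 ≥ 1/13, giving δ ≥ (1/13)^(1/3) ≈ 0.425.

0.425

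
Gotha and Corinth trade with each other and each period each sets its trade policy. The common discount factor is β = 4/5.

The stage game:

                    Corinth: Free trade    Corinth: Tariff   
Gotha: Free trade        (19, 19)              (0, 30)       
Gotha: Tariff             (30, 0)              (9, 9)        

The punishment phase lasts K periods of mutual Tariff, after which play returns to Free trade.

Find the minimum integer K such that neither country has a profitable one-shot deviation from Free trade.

2

No profitable deviation requires (19−9)(β+…+β^K) ≥ 30−19, i.e. β+…+β^K ≥ 11/10 ≈ 1.1000.
With β = 4/5, the partial sums are K=1: 0.8000, K=2: 1.4400.
K = 2 is the first length at which the sum reaches 1.1000.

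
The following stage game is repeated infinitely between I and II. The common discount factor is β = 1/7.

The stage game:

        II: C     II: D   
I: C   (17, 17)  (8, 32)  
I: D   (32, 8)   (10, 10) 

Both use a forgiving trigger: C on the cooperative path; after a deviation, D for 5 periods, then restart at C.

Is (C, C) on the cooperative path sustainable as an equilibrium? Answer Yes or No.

A one-shot deviation gives 32 now, then 10 for 5 periods, then back to 17.
Gain from deviating: (32−17) today; loss: (17−10) in each of the next 5 periods.
No-deviation condition: (17−10)(β+…+β^5) ≥ 32−17, i.e. β+…+β^5 ≥ 15/7.
At β = 1/7: β+…+β^5 = 0.1667 < 2.1429.
So cooperation is not sustainable.

No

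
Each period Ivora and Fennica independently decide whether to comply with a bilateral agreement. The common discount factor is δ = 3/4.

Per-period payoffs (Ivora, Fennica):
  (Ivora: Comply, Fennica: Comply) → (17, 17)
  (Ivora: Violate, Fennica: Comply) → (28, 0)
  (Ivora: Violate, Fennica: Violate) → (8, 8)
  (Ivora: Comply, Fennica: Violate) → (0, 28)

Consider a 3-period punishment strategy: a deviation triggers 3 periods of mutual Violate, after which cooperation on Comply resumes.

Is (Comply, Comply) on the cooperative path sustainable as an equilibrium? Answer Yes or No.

Yes

IC: δ+…+δ^3 ≥ (28−17)/(17−8) = 11/9.
At δ = 3/4: partial sum = 1.7344 ≥ 1.2222. Cooperation sustainable.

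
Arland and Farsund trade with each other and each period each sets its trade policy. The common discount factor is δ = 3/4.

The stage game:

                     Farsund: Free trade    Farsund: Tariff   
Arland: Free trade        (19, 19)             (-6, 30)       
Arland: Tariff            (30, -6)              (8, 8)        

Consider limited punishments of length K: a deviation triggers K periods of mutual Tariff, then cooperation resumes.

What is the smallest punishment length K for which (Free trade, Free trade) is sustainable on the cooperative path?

2

IC: δ(1−δ^K)/(1−δ) ≥ (30−19)/(19−8) = 1.
With δ = 3/4: need 1 − δ^K ≥ 1·(1−3/4)/(3/4), i.e. δ^K ≤ 0.6667.
Since (3/4)^1 = 0.7500 and (3/4)^2 = 0.5625, the smallest such K is 2.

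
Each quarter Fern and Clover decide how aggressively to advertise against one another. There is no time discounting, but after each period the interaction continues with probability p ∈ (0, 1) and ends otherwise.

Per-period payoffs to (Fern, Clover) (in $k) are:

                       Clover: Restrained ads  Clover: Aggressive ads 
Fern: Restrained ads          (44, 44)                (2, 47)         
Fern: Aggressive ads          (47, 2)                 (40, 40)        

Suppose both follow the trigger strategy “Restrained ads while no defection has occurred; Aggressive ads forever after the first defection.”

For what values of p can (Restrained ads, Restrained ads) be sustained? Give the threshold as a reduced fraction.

3/7

With no time discounting, the continuation probability p plays the role of the discount factor.
Grim-trigger IC: 44/(1−p) ≥ 47 + 40p/(1−p) ⇒ p ≥ (47−44)/(47−40) = 3/7.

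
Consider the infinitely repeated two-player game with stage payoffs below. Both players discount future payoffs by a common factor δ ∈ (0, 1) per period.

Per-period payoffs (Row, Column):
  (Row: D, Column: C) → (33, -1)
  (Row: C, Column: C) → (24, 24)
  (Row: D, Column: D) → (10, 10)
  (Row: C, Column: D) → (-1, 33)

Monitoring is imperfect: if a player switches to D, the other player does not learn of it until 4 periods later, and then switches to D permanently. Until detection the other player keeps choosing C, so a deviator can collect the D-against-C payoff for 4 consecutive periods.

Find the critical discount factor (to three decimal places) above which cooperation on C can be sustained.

The best deviation is to choose D for all 4 undetected periods, earning 33 each, then 10 forever once detected.
Deviation value: 33(1−δ^4)/(1−δ) + 10δ^4/(1−δ); cooperation value: 24/(1−δ).
IC: 24 ≥ 33(1−δ^4) + 10δ^4 = 33 − 23δ^4.
So δ^4 ≥ 9/23, giving δ ≥ (9/23)^(1/4) ≈ 0.791.

0.791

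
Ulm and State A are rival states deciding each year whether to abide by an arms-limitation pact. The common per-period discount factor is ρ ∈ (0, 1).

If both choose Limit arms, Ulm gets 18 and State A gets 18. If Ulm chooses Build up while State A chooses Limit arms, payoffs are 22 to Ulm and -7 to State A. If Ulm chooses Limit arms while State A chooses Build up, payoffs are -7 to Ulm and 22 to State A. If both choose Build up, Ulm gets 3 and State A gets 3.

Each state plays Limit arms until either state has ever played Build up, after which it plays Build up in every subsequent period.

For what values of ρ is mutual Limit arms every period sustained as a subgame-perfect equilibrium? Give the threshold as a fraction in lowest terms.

Cooperation forever yields 18 each period: 18/(1−ρ).
Deviating yields 22 once, then 3 forever: 22 + 3ρ/(1−ρ).
No profitable deviation requires 18/(1−ρ) ≥ 22 + 3ρ/(1−ρ).
Multiplying by (1−ρ): 18 ≥ 22(1−ρ) + 3ρ = 22 − 19ρ.
So 19ρ ≥ 4, i.e. ρ ≥ 4/19.

4/19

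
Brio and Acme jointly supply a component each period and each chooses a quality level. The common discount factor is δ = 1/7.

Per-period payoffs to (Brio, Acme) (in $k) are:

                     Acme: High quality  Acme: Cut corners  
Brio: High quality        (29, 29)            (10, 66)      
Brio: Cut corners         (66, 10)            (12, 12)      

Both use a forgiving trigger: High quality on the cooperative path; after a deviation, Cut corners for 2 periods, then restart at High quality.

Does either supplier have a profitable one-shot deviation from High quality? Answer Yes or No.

A one-shot deviation gives 66 now, then 12 for 2 periods, then back to 29.
Gain from deviating: (66−29) today; loss: (29−12) in each of the next 2 periods.
No-deviation condition: (29−12)(δ+…+δ^2) ≥ 66−29, i.e. δ+…+δ^2 ≥ 37/17.
At δ = 1/7: δ+…+δ^2 = 0.1633 < 2.1765.
So cooperation is not sustainable.

Yes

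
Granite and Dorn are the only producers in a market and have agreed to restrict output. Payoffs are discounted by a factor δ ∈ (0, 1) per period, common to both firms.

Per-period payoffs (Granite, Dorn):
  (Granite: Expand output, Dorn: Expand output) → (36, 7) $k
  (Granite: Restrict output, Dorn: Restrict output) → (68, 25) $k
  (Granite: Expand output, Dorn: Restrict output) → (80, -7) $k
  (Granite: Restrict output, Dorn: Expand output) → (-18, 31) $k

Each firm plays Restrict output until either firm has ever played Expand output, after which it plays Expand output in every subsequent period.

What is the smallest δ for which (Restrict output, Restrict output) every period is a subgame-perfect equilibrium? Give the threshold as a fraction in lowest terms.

Granite: cooperation gives 68 each period; deviation gives 80 once then 36 forever.
  68/(1−δ) ≥ 80 + 36δ/(1−δ) ⇒ δ ≥ 12/44 = 3/11.
Dorn: cooperation gives 25 each period; deviation gives 31 once then 7 forever.
  δ ≥ 6/24 = 1/4.
Both must hold, so the binding constraint is Granite's: δ ≥ 3/11.

3/11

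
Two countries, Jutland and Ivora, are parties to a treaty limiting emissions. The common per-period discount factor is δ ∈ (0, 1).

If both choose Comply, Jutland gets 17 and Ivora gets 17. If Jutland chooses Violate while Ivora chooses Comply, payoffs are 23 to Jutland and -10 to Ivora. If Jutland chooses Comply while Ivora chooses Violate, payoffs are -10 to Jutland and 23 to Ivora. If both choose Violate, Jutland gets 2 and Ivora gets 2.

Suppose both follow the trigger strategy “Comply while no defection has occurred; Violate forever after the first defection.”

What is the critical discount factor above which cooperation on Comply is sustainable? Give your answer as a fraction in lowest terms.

Cooperation forever yields 17 each period: 17/(1−δ).
Deviating yields 23 once, then 2 forever: 23 + 2δ/(1−δ).
No profitable deviation requires 17/(1−δ) ≥ 23 + 2δ/(1−δ).
Multiplying by (1−δ): 17 ≥ 23(1−δ) + 2δ = 23 − 21δ.
So 21δ ≥ 6, i.e. δ ≥ 6/21 = 2/7.

2/7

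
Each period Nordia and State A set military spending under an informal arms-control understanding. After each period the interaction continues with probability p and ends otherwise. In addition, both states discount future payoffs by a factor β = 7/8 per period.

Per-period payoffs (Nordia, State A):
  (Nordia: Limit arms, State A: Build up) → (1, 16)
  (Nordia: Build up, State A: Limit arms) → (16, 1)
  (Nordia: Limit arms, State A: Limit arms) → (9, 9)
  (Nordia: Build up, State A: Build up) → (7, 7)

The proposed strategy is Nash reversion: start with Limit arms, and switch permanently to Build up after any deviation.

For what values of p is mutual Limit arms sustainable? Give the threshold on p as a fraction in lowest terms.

8/9

With continuation probability p and discount β, the effective per-period discount factor is βp.
Grim-trigger IC: βp ≥ (16−9)/(16−7) = 7/9.
So p ≥ (7/9)/(7/8) = 8/9.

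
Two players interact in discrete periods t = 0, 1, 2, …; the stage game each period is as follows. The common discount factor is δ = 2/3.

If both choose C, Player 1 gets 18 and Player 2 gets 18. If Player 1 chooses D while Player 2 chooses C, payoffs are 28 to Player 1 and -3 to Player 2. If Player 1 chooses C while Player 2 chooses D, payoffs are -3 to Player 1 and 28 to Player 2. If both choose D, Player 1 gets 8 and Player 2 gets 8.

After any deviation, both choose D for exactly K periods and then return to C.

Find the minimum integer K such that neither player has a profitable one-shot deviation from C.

IC: δ(1−δ^K)/(1−δ) ≥ (28−18)/(18−8) = 1.
With δ = 2/3: need 1 − δ^K ≥ 1·(1−2/3)/(2/3), i.e. δ^K ≤ 0.5000.
Since (2/3)^1 = 0.6667 and (2/3)^2 = 0.4444, the smallest such K is 2.

2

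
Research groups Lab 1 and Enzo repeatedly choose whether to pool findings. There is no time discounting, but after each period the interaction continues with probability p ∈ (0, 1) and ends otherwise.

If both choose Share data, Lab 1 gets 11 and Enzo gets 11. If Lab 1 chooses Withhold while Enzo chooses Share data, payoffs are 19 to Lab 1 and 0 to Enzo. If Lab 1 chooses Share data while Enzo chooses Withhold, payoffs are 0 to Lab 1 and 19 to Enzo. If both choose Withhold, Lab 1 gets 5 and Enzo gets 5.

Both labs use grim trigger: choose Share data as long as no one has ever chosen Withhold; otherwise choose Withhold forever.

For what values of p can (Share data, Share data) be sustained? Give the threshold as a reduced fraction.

With no time discounting, the continuation probability p plays the role of the discount factor.
Grim-trigger IC: 11/(1−p) ≥ 19 + 5p/(1−p) ⇒ p ≥ (19−11)/(19−5) = 4/7.

4/7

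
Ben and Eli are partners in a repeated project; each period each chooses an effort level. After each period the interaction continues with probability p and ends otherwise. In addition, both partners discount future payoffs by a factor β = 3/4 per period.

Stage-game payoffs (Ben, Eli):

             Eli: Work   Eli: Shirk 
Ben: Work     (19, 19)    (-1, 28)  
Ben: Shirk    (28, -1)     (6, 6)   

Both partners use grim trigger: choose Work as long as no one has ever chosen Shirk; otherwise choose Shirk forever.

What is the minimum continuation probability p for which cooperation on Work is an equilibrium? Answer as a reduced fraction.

6/11

With continuation probability p and discount β, the effective per-period discount factor is βp.
Grim-trigger IC: βp ≥ (28−19)/(28−6) = 9/22.
So p ≥ (9/22)/(3/4) = 6/11.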